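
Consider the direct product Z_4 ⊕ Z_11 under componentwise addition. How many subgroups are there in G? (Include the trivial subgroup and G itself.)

|G| = 44, so by Lagrange every subgroup order divides 44. Divisors: 1, 2, 4, 11, 22, 44.
Subgroups by order — order 1: 1; order 2: 1; order 4: 1; order 11: 1; order 22: 1; order 44: 1.
Total: 1 + 1 + 1 + 1 + 1 + 1 = 6.

6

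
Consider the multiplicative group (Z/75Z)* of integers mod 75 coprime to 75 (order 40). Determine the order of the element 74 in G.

Compute successive powers of 74 mod 75: 74, 1; 74^2 ≡ 1 (mod 75).
So |⟨74⟩| = 2.

2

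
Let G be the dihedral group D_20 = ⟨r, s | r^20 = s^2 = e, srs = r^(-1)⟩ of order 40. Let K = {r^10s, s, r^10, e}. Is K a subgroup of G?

Yes

|K| = 4 divides |G| = 40, consistent with Lagrange.
K contains the identity, every element's inverse is in K, and K is closed under ·: it is a subgroup.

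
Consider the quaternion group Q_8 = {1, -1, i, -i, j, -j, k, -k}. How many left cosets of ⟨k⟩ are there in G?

2

|⟨k⟩| = 4 and |G| = 8.
By Lagrange, [G : H] = |G|/|H| = 8/4 = 2.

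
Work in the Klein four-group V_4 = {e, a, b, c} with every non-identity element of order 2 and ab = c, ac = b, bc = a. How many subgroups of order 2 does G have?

3

|G| = 4 and 2 | 4, so subgroups of order 2 are possible by Lagrange.
The subgroups of order 2 are: {e, a}; {e, b}; {e, c}.
So G has 3 subgroups of order 2.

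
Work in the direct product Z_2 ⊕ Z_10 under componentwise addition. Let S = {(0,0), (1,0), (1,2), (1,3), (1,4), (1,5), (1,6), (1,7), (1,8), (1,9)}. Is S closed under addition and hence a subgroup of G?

No

(1,9) ∈ S but its inverse (1,1) ∉ S, so S is not a subgroup.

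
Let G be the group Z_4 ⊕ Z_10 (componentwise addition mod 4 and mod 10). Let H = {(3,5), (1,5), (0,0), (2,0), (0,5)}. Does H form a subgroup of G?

No

Closure fails: (0,5) + (1,5) = (1,0) ∉ H. So H is not a subgroup.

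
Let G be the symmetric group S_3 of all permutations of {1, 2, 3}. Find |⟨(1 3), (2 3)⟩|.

|⟨(1 3)⟩| = 2 and |⟨(2 3)⟩| = 2, so |H| is a multiple of lcm(2, 2) = 2 and divides |G| = 6.
Closing {(1 3), (2 3)} under the group operation gives all of G, so |H| = 6.

6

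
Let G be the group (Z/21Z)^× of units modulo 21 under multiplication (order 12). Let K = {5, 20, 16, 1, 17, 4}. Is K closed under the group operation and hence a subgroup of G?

|K| = 6 divides |G| = 12, consistent with Lagrange.
K contains the identity, every element's inverse is in K, and K is closed under ·: it is a subgroup.
In fact K = ⟨17⟩.

Yes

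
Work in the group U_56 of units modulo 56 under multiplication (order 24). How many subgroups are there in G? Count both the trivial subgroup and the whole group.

32

|G| = 24, so by Lagrange every subgroup order divides 24. Divisors: 1, 2, 3, 4, 6, 8, 12, 24.
Subgroups by order — order 1: 1; order 2: 7; order 3: 1; order 4: 7; order 6: 7; order 8: 1; order 12: 7; order 24: 1.
Total: 1 + 7 + 1 + 7 + 7 + 1 + 7 + 1 = 32.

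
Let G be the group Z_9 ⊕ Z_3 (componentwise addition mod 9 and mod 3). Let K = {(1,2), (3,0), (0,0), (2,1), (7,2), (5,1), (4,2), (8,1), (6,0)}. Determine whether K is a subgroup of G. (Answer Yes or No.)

Yes

|K| = 9 divides |G| = 27, consistent with Lagrange.
K contains the identity, every element's inverse is in K, and K is closed under +: it is a subgroup.
In fact K = ⟨(1,2)⟩.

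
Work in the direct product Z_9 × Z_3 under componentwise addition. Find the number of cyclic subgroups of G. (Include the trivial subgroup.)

Group the elements of G by the cyclic subgroup they generate; each cyclic subgroup of order d accounts for φ(d) elements.
Cyclic subgroups by order — order 1: 1; order 3: 4; order 9: 3.
Total: 8.

8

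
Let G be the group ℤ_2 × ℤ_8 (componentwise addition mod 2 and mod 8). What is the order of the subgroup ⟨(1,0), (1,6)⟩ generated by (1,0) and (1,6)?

8

|⟨(1,0)⟩| = 2 and |⟨(1,6)⟩| = 4, so |H| is a multiple of lcm(2, 4) = 4 and divides |G| = 16.
Closing under the operation: H = {(0,0), (0,2), (0,4), (0,6), (1,0), (1,2), (1,4), (1,6)}, so |H| = 8.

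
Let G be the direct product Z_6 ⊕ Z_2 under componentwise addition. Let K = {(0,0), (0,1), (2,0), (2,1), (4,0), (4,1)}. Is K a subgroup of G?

Yes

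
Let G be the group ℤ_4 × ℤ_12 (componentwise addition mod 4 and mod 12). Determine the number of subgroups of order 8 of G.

3

|G| = 48 and 8 | 48, so subgroups of order 8 are possible by Lagrange.
The subgroups of order 8 are: {(0,0), (0,3), (0,6), (0,9), (2,0), (2,3), (2,6), (2,9)}; {(0,0), (0,6), (1,0), (1,6), (2,0), (2,6), (3,0), (3,6)}; {(0,0), (0,6), (1,3), (1,9), (2,0), (2,6), (3,3), (3,9)}.
So G has 3 subgroups of order 8.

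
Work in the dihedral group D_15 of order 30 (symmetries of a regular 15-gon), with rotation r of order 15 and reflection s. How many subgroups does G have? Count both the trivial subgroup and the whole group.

|G| = 30, so by Lagrange every subgroup order divides 30. Divisors: 1, 2, 3, 5, 6, 10, 15, 30.
Subgroups by order — order 1: 1; order 2: 15; order 3: 1; order 5: 1; order 6: 5; order 10: 3; order 15: 1; order 30: 1.
Total: 1 + 15 + 1 + 1 + 5 + 3 + 1 + 1 = 28.

28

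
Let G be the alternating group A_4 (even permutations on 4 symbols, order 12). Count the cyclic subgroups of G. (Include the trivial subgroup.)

Group the elements of G by the cyclic subgroup they generate; each cyclic subgroup of order d accounts for φ(d) elements.
Cyclic subgroups by order — order 1: 1; order 2: 3; order 3: 4.
Total: 8.

8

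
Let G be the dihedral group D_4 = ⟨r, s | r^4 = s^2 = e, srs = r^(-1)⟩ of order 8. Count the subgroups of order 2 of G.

|G| = 8 and 2 | 8, so subgroups of order 2 are possible by Lagrange.
The subgroups of order 2 are: {e, r^2}; {e, r^2s}; {e, r^3s}; {e, rs}; … (5 in all).
So G has 5 subgroups of order 2.

5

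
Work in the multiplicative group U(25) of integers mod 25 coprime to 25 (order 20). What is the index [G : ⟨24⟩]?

10

|⟨24⟩| = 2 and |G| = 20.
By Lagrange, [G : H] = |G|/|H| = 20/2 = 10.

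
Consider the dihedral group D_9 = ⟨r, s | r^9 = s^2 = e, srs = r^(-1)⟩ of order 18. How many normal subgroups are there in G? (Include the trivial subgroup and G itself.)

4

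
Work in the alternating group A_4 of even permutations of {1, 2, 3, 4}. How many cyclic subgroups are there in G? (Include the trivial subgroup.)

Each element a generates a cyclic subgroup ⟨a⟩; distinct elements may generate the same one (a cyclic group of order d has φ(d) generators).
Cyclic subgroups by order — order 1: 1; order 2: 3; order 3: 4.
Total: 8.

8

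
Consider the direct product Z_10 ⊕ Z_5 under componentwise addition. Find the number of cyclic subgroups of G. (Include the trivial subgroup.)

14

Each element a generates a cyclic subgroup ⟨a⟩; distinct elements may generate the same one (a cyclic group of order d has φ(d) generators).
Cyclic subgroups by order — order 1: 1; order 2: 1; order 5: 6; order 10: 6.
Total: 14.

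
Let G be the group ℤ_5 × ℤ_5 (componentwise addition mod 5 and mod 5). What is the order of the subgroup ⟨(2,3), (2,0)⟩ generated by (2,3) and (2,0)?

25

|⟨(2,3)⟩| = 5 and |⟨(2,0)⟩| = 5, so |H| is a multiple of lcm(5, 5) = 5 and divides |G| = 25.
Closing {(2,3), (2,0)} under the group operation gives all of G, so |H| = 25.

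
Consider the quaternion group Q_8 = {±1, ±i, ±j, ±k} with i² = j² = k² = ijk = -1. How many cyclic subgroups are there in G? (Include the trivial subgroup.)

Each element a generates a cyclic subgroup ⟨a⟩; distinct elements may generate the same one (a cyclic group of order d has φ(d) generators).
Cyclic subgroups by order — order 1: 1; order 2: 1; order 4: 3.
Total: 5.

5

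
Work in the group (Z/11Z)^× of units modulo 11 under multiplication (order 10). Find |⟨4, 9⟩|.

|⟨4⟩| = 5 and |⟨9⟩| = 5, so |H| is a multiple of lcm(5, 5) = 5 and divides |G| = 10.
Closing under the operation: H = {1, 3, 4, 5, 9}, so |H| = 5.

5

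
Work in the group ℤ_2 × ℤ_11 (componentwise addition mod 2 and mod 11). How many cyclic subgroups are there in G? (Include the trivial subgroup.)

4

A cyclic subgroup of order d is generated by each of its φ(d) elements of order d, so the cyclic subgroups of order d number (#elements of order d)/φ(d).
Cyclic subgroups by order — order 1: 1; order 2: 1; order 11: 1; order 22: 1.
Total: 4.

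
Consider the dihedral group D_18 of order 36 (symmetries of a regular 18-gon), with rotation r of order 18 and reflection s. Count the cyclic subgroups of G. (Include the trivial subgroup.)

Each element a generates a cyclic subgroup ⟨a⟩; distinct elements may generate the same one (a cyclic group of order d has φ(d) generators).
Cyclic subgroups by order — order 1: 1; order 2: 19; order 3: 1; order 6: 1; order 9: 1; order 18: 1.
Total: 24.

24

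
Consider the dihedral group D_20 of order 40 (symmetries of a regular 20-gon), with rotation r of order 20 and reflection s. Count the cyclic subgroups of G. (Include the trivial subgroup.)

A cyclic subgroup of order d is generated by each of its φ(d) elements of order d, so the cyclic subgroups of order d number (#elements of order d)/φ(d).
Cyclic subgroups by order — order 1: 1; order 2: 21; order 4: 1; order 5: 1; order 10: 1; order 20: 1.
Total: 26.

26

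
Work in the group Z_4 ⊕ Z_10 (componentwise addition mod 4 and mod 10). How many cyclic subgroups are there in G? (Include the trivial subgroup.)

Group the elements of G by the cyclic subgroup they generate; each cyclic subgroup of order d accounts for φ(d) elements.
Cyclic subgroups by order — order 1: 1; order 2: 3; order 4: 2; order 5: 1; order 10: 3; order 20: 2.
Total: 12.

12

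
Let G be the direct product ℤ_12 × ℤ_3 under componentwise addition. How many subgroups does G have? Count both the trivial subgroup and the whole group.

18

|G| = 36, so by Lagrange every subgroup order divides 36. Divisors: 1, 2, 3, 4, 6, 9, 12, 18, 36.
Subgroups by order — order 1: 1; order 2: 1; order 3: 4; order 4: 1; order 6: 4; order 9: 1; order 12: 4; order 18: 1; order 36: 1.
Total: 1 + 1 + 4 + 1 + 4 + 1 + 4 + 1 + 1 = 18.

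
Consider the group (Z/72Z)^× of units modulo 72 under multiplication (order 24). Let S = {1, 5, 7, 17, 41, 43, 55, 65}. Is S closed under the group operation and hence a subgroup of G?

No

5 ∈ S but its inverse 29 ∉ S, so S is not a subgroup.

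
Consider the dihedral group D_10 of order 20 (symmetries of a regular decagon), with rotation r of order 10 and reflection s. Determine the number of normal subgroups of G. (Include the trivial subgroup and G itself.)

G has 22 subgroups. Checking conjugation-invariance by order — order 1: 1/1 normal; order 2: 1/11 normal; order 4: 0/5 normal; order 5: 1/1 normal; order 10: 3/3 normal; order 20: 1/1 normal.
Total normal subgroups: 7.

7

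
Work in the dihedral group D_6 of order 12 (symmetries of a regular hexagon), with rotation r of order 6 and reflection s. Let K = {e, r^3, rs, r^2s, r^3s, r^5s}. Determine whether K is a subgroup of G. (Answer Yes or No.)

No

Closure fails: r^2s · r^3s = r^5 ∉ K. So K is not a subgroup.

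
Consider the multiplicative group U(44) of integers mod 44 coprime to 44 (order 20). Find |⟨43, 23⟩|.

|⟨43⟩| = 2 and |⟨23⟩| = 2, so |H| is a multiple of lcm(2, 2) = 2 and divides |G| = 20.
Closing under the operation: H = {1, 21, 23, 43}, so |H| = 4.

4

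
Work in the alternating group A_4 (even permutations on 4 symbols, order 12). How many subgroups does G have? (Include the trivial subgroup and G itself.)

10

|G| = 12, so by Lagrange every subgroup order divides 12. Divisors: 1, 2, 3, 4, 6, 12.
Subgroups by order — order 1: 1; order 2: 3; order 3: 4; order 4: 1; order 6: 0; order 12: 1.
Total: 1 + 3 + 4 + 1 + 0 + 1 = 10.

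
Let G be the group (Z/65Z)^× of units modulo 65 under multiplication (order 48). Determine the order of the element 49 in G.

6

Compute successive powers of 49 mod 65: 49, 61, 64, 16, 4, 1; 49^6 ≡ 1 (mod 65).
So |⟨49⟩| = 6.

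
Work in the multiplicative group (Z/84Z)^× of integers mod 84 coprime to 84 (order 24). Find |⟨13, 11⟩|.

12

|⟨13⟩| = 2 and |⟨11⟩| = 6, so |H| is a multiple of lcm(2, 6) = 6 and divides |G| = 24.
Closing under the operation: H = {1, 11, 13, 23, 25, 37, 47, 59, 61, 71, 73, 83}, so |H| = 12.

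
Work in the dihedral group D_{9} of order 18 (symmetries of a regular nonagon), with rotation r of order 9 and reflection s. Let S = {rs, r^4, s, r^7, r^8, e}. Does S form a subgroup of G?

No

r^4 ∈ S but its inverse r^5 ∉ S, so S is not a subgroup.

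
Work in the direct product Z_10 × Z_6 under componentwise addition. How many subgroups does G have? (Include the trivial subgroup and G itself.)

20

|G| = 60, so by Lagrange every subgroup order divides 60. Divisors: 1, 2, 3, 4, 5, 6, 10, 12, 15, 20, 30, 60.
Subgroups by order — order 1: 1; order 2: 3; order 3: 1; order 4: 1; order 5: 1; order 6: 3; order 10: 3; order 12: 1; order 15: 1; order 20: 1; order 30: 3; order 60: 1.
Total: 1 + 3 + 1 + 1 + 1 + 3 + 3 + 1 + 1 + 1 + 3 + 1 = 20.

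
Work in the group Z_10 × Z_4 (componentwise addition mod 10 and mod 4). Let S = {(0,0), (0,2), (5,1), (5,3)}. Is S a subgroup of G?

Yes

|S| = 4 divides |G| = 40, consistent with Lagrange.
S contains the identity, every element's inverse is in S, and S is closed under +: it is a subgroup.
In fact S = ⟨(5,3)⟩.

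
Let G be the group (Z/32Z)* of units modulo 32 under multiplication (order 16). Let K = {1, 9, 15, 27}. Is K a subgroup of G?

9 ∈ K but its inverse 25 ∉ K, so K is not a subgroup.

No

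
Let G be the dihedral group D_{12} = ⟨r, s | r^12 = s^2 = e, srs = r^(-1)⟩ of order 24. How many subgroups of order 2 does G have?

13

|G| = 24 and 2 | 24, so subgroups of order 2 are possible by Lagrange.
The subgroups of order 2 are: {e, r^10s}; {e, r^11s}; {e, r^2s}; {e, r^3s}; … (13 in all).
So G has 13 subgroups of order 2.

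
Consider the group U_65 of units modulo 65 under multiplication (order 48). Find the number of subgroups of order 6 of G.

3

|G| = 48 and 6 | 48, so subgroups of order 6 are possible by Lagrange.
The subgroups of order 6 are: {1, 9, 14, 16, 29, 61}; {1, 16, 36, 51, 56, 61}; {1, 4, 16, 49, 61, 64}.
So G has 3 subgroups of order 6.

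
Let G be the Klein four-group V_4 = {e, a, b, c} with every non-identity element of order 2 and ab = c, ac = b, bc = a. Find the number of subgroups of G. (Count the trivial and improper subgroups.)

5

|G| = 4, so by Lagrange every subgroup order divides 4. Divisors: 1, 2, 4.
Subgroups by order — order 1: 1; order 2: 3; order 4: 1.
Total: 1 + 3 + 1 = 5.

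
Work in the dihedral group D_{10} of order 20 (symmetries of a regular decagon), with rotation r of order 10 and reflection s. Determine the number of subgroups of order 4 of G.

|G| = 20 and 4 | 20, so subgroups of order 4 are possible by Lagrange.
The subgroups of order 4 are: {e, r^5, r^2s, r^7s}; {e, r^5, r^3s, r^8s}; {e, r^5, r^4s, r^9s}; {e, r^5, s, r^5s}; … (5 in all).
So G has 5 subgroups of order 4.

5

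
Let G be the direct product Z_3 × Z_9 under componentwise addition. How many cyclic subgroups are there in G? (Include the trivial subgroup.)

Each element a generates a cyclic subgroup ⟨a⟩; distinct elements may generate the same one (a cyclic group of order d has φ(d) generators).
Cyclic subgroups by order — order 1: 1; order 3: 4; order 9: 3.
Total: 8.

8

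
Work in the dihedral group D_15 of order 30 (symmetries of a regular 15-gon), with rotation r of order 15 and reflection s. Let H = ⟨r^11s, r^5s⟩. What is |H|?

10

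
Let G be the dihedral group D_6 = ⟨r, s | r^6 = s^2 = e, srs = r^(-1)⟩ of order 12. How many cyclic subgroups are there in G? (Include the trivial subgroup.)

Each element a generates a cyclic subgroup ⟨a⟩; distinct elements may generate the same one (a cyclic group of order d has φ(d) generators).
Cyclic subgroups by order — order 1: 1; order 2: 7; order 3: 1; order 6: 1.
Total: 10.

10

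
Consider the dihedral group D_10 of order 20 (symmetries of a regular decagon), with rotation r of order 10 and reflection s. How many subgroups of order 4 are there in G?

5

|G| = 20 and 4 | 20, so subgroups of order 4 are possible by Lagrange.
The subgroups of order 4 are: {e, r^5, r^2s, r^7s}; {e, r^5, r^3s, r^8s}; {e, r^5, r^4s, r^9s}; {e, r^5, s, r^5s}; … (5 in all).
So G has 5 subgroups of order 4.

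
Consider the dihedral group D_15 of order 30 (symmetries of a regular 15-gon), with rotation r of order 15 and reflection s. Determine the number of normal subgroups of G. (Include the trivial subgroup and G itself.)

G has 28 subgroups. Checking conjugation-invariance by order — order 1: 1/1 normal; order 2: 0/15 normal; order 3: 1/1 normal; order 5: 1/1 normal; order 6: 0/5 normal; order 10: 0/3 normal; order 15: 1/1 normal; order 30: 1/1 normal.
Total normal subgroups: 5.

5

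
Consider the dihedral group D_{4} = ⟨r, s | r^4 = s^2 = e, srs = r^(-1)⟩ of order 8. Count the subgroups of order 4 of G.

3

|G| = 8 and 4 | 8, so subgroups of order 4 are possible by Lagrange.
The subgroups of order 4 are: {e, r, r^2, r^3}; {e, r^2, s, r^2s}; {e, r^2, rs, r^3s}.
So G has 3 subgroups of order 4.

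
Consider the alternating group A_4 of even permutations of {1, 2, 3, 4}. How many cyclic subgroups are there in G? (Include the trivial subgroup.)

A cyclic subgroup of order d is generated by each of its φ(d) elements of order d, so the cyclic subgroups of order d number (#elements of order d)/φ(d).
Cyclic subgroups by order — order 1: 1; order 2: 3; order 3: 4.
Total: 8.

8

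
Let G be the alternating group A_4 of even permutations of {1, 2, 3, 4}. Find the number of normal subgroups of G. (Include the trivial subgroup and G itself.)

3

G has 10 subgroups. Checking conjugation-invariance by order — order 1: 1/1 normal; order 2: 0/3 normal; order 3: 0/4 normal; order 4: 1/1 normal; order 12: 1/1 normal.
Total normal subgroups: 3.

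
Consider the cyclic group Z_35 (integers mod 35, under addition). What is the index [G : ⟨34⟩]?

1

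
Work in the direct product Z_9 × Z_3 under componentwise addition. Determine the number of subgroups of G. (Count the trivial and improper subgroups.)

10

|G| = 27, so by Lagrange every subgroup order divides 27. Divisors: 1, 3, 9, 27.
Subgroups by order — order 1: 1; order 3: 4; order 9: 4; order 27: 1.
Total: 1 + 4 + 4 + 1 = 10.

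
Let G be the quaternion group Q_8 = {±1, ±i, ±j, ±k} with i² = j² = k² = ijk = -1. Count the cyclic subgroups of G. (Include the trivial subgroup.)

Group the elements of G by the cyclic subgroup they generate; each cyclic subgroup of order d accounts for φ(d) elements.
Cyclic subgroups by order — order 1: 1; order 2: 1; order 4: 3.
Total: 5.

5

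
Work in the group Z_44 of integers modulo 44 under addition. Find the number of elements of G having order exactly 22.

In a cyclic group of order 44, the number of elements of order d (for d | 44) is φ(d).
φ(22) = 10.

10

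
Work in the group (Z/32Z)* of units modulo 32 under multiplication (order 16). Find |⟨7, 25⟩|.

8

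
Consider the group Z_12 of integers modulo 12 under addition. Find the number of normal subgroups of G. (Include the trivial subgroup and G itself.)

G is abelian, so every subgroup is normal.
G has 6 subgroups in total, hence 6 normal subgroups.

6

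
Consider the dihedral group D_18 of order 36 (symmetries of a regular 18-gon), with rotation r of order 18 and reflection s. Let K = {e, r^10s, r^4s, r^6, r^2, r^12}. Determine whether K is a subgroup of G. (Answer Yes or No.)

No

r^2 ∈ K but its inverse r^16 ∉ K, so K is not a subgroup.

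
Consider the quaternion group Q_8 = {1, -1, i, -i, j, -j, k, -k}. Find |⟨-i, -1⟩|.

|⟨-i⟩| = 4 and |⟨-1⟩| = 2, so |H| is a multiple of lcm(4, 2) = 4 and divides |G| = 8.
Closing under the operation: H = {1, -1, i, -i}, so |H| = 4.

4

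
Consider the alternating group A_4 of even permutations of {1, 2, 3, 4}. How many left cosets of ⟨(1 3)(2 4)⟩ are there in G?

6

|⟨(1 3)(2 4)⟩| = 2 and |G| = 12.
By Lagrange, [G : H] = |G|/|H| = 12/2 = 6.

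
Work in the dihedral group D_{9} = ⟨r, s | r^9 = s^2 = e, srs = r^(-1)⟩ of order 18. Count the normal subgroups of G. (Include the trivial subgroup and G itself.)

4

G has 16 subgroups. Checking conjugation-invariance by order — order 1: 1/1 normal; order 2: 0/9 normal; order 3: 1/1 normal; order 6: 0/3 normal; order 9: 1/1 normal; order 18: 1/1 normal.
Total normal subgroups: 4.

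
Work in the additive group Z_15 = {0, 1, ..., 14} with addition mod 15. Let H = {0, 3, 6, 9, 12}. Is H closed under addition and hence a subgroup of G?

Yes

|H| = 5 divides |G| = 15, consistent with Lagrange.
H contains the identity, every element's inverse is in H, and H is closed under +: it is a subgroup.
In fact H = ⟨3⟩.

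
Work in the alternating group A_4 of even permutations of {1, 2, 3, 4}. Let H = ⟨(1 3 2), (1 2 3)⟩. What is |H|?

3

|⟨(1 3 2)⟩| = 3 and |⟨(1 2 3)⟩| = 3, so |H| is a multiple of lcm(3, 3) = 3 and divides |G| = 12.
Closing under the operation: H = {e, (1 2 3), (1 3 2)}, so |H| = 3.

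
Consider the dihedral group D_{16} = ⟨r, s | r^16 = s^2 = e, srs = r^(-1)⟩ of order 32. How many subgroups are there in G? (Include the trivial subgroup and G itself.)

36

|G| = 32, so by Lagrange every subgroup order divides 32. Divisors: 1, 2, 4, 8, 16, 32.
Subgroups by order — order 1: 1; order 2: 17; order 4: 9; order 8: 5; order 16: 3; order 32: 1.
Total: 1 + 17 + 9 + 5 + 3 + 1 = 36.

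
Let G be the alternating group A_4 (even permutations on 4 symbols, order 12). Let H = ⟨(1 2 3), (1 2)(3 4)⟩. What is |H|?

|⟨(1 2 3)⟩| = 3 and |⟨(1 2)(3 4)⟩| = 2, so |H| is a multiple of lcm(3, 2) = 6 and divides |G| = 12.
Closing {(1 2 3), (1 2)(3 4)} under the group operation gives all of G, so |H| = 12.

12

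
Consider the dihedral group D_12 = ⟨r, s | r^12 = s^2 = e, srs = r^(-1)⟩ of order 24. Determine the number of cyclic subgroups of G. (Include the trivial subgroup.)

18

Group the elements of G by the cyclic subgroup they generate; each cyclic subgroup of order d accounts for φ(d) elements.
Cyclic subgroups by order — order 1: 1; order 2: 13; order 3: 1; order 4: 1; order 6: 1; order 12: 1.
Total: 18.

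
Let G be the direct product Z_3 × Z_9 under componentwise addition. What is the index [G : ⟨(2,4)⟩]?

3

|⟨(2,4)⟩| = 9 and |G| = 27.
By Lagrange, [G : H] = |G|/|H| = 27/9 = 3.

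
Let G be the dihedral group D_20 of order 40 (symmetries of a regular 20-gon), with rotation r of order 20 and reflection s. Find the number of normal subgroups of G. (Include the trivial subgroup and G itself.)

9

G has 48 subgroups. Checking conjugation-invariance by order — order 1: 1/1 normal; order 2: 1/21 normal; order 4: 1/11 normal; order 5: 1/1 normal; order 8: 0/5 normal; order 10: 1/5 normal; order 20: 3/3 normal; order 40: 1/1 normal.
Total normal subgroups: 9.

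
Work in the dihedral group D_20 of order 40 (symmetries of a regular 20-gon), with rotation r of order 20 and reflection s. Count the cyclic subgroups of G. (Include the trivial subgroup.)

26

A cyclic subgroup of order d is generated by each of its φ(d) elements of order d, so the cyclic subgroups of order d number (#elements of order d)/φ(d).
Cyclic subgroups by order — order 1: 1; order 2: 21; order 4: 1; order 5: 1; order 10: 1; order 20: 1.
Total: 26.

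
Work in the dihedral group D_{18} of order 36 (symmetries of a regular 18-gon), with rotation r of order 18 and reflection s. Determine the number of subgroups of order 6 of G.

|G| = 36 and 6 | 36, so subgroups of order 6 are possible by Lagrange.
The subgroups of order 6 are: {e, r^6, r^12, r^4s, r^10s, r^16s}; {e, r^6, r^12, r^5s, r^11s, r^17s}; {e, r^6, r^12, s, r^6s, r^12s}; {e, r^6, r^12, rs, r^7s, r^13s}; … (7 in all).
So G has 7 subgroups of order 6.

7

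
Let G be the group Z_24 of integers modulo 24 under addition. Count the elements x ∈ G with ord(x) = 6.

2

In a cyclic group of order 24, the number of elements of order d (for d | 24) is φ(d).
φ(6) = 2.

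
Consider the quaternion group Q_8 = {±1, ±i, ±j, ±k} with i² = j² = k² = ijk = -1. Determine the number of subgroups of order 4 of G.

|G| = 8 and 4 | 8, so subgroups of order 4 are possible by Lagrange.
The subgroups of order 4 are: {1, -1, i, -i}; {1, -1, j, -j}; {1, -1, k, -k}.
So G has 3 subgroups of order 4.

3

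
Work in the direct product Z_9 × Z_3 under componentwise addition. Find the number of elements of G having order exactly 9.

An element (a,b) has order lcm(ord(a), ord(b)); count pairs with lcm equal to 9.
Enumerating gives 18 such elements.

18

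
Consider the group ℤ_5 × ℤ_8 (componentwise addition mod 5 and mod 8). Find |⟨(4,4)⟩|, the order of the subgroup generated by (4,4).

The order of (4,4) in Z_5 × Z_8 is lcm(ord(4) in Z_5, ord(4) in Z_8).
ord(4) = 5 and ord(4) = 2, so |⟨(4,4)⟩| = lcm(5, 2) = 10.

10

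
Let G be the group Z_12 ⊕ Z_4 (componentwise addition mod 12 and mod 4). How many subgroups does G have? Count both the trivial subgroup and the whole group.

|G| = 48, so by Lagrange every subgroup order divides 48. Divisors: 1, 2, 3, 4, 6, 8, 12, 16, 24, 48.
Subgroups by order — order 1: 1; order 2: 3; order 3: 1; order 4: 7; order 6: 3; order 8: 3; order 12: 7; order 16: 1; order 24: 3; order 48: 1.
Total: 1 + 3 + 1 + 7 + 3 + 3 + 7 + 1 + 3 + 1 = 30.

30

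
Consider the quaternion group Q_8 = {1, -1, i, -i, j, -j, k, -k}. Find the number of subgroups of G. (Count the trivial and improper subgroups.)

6

|G| = 8, so by Lagrange every subgroup order divides 8. Divisors: 1, 2, 4, 8.
Subgroups by order — order 1: 1; order 2: 1; order 4: 3; order 8: 1.
Total: 1 + 1 + 3 + 1 = 6.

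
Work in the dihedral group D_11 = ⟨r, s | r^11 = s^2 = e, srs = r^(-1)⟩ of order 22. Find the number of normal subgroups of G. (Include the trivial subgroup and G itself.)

G has 14 subgroups. Checking conjugation-invariance by order — order 1: 1/1 normal; order 2: 0/11 normal; order 11: 1/1 normal; order 22: 1/1 normal.
Total normal subgroups: 3.

3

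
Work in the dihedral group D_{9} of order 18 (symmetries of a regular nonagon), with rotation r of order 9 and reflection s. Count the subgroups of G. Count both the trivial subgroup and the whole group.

|G| = 18, so by Lagrange every subgroup order divides 18. Divisors: 1, 2, 3, 6, 9, 18.
Subgroups by order — order 1: 1; order 2: 9; order 3: 1; order 6: 3; order 9: 1; order 18: 1.
Total: 1 + 9 + 1 + 3 + 1 + 1 = 16.

16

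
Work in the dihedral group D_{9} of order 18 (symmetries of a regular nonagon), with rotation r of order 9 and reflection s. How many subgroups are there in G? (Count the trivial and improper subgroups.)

|G| = 18, so by Lagrange every subgroup order divides 18. Divisors: 1, 2, 3, 6, 9, 18.
Subgroups by order — order 1: 1; order 2: 9; order 3: 1; order 6: 3; order 9: 1; order 18: 1.
Total: 1 + 9 + 1 + 3 + 1 + 1 = 16.

16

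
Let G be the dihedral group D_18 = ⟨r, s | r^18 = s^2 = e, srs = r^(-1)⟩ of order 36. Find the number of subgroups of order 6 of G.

|G| = 36 and 6 | 36, so subgroups of order 6 are possible by Lagrange.
The subgroups of order 6 are: {e, r^6, r^12, r^4s, r^10s, r^16s}; {e, r^6, r^12, r^5s, r^11s, r^17s}; {e, r^6, r^12, s, r^6s, r^12s}; {e, r^6, r^12, rs, r^7s, r^13s}; … (7 in all).
So G has 7 subgroups of order 6.

7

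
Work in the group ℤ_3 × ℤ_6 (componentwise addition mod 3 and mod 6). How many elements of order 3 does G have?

8

An element (a,b) has order lcm(ord(a), ord(b)); count pairs with lcm equal to 3.
Enumerating gives 8 such elements.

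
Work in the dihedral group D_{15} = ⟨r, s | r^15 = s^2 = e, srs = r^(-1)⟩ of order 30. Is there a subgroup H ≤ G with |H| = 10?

Yes

10 | 30. A subgroup of order 10 is {e, r^3, r^6, r^9, r^12, rs, r^4s, r^7s, r^10s, r^13s}.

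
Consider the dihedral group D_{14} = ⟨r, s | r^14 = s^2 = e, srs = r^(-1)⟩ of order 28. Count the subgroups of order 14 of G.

3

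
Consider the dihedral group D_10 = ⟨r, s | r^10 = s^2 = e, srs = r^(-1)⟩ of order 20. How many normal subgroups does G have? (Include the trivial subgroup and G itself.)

G has 22 subgroups. Checking conjugation-invariance by order — order 1: 1/1 normal; order 2: 1/11 normal; order 4: 0/5 normal; order 5: 1/1 normal; order 10: 3/3 normal; order 20: 1/1 normal.
Total normal subgroups: 7.

7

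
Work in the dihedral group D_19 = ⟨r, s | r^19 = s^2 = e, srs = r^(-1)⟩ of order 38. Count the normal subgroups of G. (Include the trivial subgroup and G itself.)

3

G has 22 subgroups. Checking conjugation-invariance by order — order 1: 1/1 normal; order 2: 0/19 normal; order 19: 1/1 normal; order 38: 1/1 normal.
Total normal subgroups: 3.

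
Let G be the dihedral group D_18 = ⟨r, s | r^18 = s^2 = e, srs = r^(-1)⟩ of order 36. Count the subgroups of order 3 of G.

1

|G| = 36 and 3 | 36, so subgroups of order 3 are possible by Lagrange.
The subgroups of order 3 are: {e, r^6, r^12}.
So G has 1 subgroup of order 3.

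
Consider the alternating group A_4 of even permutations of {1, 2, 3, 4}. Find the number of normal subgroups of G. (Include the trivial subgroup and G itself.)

G has 10 subgroups. Checking conjugation-invariance by order — order 1: 1/1 normal; order 2: 0/3 normal; order 3: 0/4 normal; order 4: 1/1 normal; order 12: 1/1 normal.
Total normal subgroups: 3.

3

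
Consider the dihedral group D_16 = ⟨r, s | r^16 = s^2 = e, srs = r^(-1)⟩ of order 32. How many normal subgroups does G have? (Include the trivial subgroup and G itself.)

8

G has 36 subgroups. Checking conjugation-invariance by order — order 1: 1/1 normal; order 2: 1/17 normal; order 4: 1/9 normal; order 8: 1/5 normal; order 16: 3/3 normal; order 32: 1/1 normal.
Total normal subgroups: 8.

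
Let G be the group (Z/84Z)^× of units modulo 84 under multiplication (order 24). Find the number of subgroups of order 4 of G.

|G| = 24 and 4 | 24, so subgroups of order 4 are possible by Lagrange.
The subgroups of order 4 are: {1, 13, 29, 41}; {1, 13, 43, 55}; {1, 13, 71, 83}; {1, 29, 43, 71}; … (7 in all).
So G has 7 subgroups of order 4.

7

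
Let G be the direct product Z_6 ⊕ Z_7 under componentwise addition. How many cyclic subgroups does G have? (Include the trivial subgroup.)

8

Group the elements of G by the cyclic subgroup they generate; each cyclic subgroup of order d accounts for φ(d) elements.
Cyclic subgroups by order — order 1: 1; order 2: 1; order 3: 1; order 6: 1; order 7: 1; order 14: 1; order 21: 1; order 42: 1.
Total: 8.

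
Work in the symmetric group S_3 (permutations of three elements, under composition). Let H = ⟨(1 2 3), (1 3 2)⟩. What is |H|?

|⟨(1 2 3)⟩| = 3 and |⟨(1 3 2)⟩| = 3, so |H| is a multiple of lcm(3, 3) = 3 and divides |G| = 6.
Closing under the operation: H = {e, (1 2 3), (1 3 2)}, so |H| = 3.

3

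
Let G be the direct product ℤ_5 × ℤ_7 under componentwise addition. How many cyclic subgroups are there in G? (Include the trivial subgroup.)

4

Each element a generates a cyclic subgroup ⟨a⟩; distinct elements may generate the same one (a cyclic group of order d has φ(d) generators).
Cyclic subgroups by order — order 1: 1; order 5: 1; order 7: 1; order 35: 1.
Total: 4.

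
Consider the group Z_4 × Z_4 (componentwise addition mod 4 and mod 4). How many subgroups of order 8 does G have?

|G| = 16 and 8 | 16, so subgroups of order 8 are possible by Lagrange.
The subgroups of order 8 are: {(0,0), (0,1), (0,2), (0,3), (2,0), (2,1), (2,2), (2,3)}; {(0,0), (0,2), (1,0), (1,2), (2,0), (2,2), (3,0), (3,2)}; {(0,0), (0,2), (1,1), (1,3), (2,0), (2,2), (3,1), (3,3)}.
So G has 3 subgroups of order 8.

3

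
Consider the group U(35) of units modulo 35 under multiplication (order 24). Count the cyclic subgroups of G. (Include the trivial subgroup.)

Group the elements of G by the cyclic subgroup they generate; each cyclic subgroup of order d accounts for φ(d) elements.
Cyclic subgroups by order — order 1: 1; order 2: 3; order 3: 1; order 4: 2; order 6: 3; order 12: 2.
Total: 12.

12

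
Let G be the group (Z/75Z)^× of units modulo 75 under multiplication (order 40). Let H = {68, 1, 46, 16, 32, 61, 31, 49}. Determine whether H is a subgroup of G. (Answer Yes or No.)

No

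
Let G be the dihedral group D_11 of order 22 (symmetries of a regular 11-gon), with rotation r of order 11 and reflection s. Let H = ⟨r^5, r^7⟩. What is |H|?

11

|⟨r^5⟩| = 11 and |⟨r^7⟩| = 11, so |H| is a multiple of lcm(11, 11) = 11 and divides |G| = 22.
Closing under the operation: H = {e, r, r^2, r^3, r^4, r^5, r^6, r^7, r^8, r^9, r^10}, so |H| = 11.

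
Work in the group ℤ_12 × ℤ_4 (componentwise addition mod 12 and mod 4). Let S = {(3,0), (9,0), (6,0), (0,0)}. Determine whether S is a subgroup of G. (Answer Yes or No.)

|S| = 4 divides |G| = 48, consistent with Lagrange.
S contains the identity, every element's inverse is in S, and S is closed under +: it is a subgroup.
In fact S = ⟨(9,0)⟩.

Yes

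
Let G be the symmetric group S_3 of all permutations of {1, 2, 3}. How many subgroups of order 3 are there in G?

1

|G| = 6 and 3 | 6, so subgroups of order 3 are possible by Lagrange.
The subgroups of order 3 are: {e, (1 2 3), (1 3 2)}.
So G has 1 subgroup of order 3.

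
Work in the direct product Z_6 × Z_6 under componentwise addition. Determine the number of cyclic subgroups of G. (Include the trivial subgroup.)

A cyclic subgroup of order d is generated by each of its φ(d) elements of order d, so the cyclic subgroups of order d number (#elements of order d)/φ(d).
Cyclic subgroups by order — order 1: 1; order 2: 3; order 3: 4; order 6: 12.
Total: 20.

20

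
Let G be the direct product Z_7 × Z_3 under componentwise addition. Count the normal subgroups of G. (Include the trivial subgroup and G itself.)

G is abelian, so every subgroup is normal.
G has 4 subgroups in total, hence 4 normal subgroups.

4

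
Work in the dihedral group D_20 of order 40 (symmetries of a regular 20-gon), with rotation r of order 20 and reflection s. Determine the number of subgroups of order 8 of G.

|G| = 40 and 8 | 40, so subgroups of order 8 are possible by Lagrange.
The subgroups of order 8 are: {e, r^5, r^10, r^15, s, r^5s, r^10s, r^15s}; {e, r^5, r^10, r^15, rs, r^6s, r^11s, r^16s}; {e, r^5, r^10, r^15, r^2s, r^7s, r^12s, r^17s}; {e, r^5, r^10, r^15, r^3s, r^8s, r^13s, r^18s}; … (5 in all).
So G has 5 subgroups of order 8.

5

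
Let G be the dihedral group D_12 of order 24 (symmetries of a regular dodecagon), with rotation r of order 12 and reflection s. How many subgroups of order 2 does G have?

|G| = 24 and 2 | 24, so subgroups of order 2 are possible by Lagrange.
The subgroups of order 2 are: {e, r^10s}; {e, r^11s}; {e, r^2s}; {e, r^3s}; … (13 in all).
So G has 13 subgroups of order 2.

13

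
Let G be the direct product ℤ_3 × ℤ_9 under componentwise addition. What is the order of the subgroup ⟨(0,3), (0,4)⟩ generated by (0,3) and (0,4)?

|⟨(0,3)⟩| = 3 and |⟨(0,4)⟩| = 9, so |H| is a multiple of lcm(3, 9) = 9 and divides |G| = 27.
Closing under the operation: H = {(0,0), (0,1), (0,2), (0,3), (0,4), (0,5), (0,6), (0,7), (0,8)}, so |H| = 9.

9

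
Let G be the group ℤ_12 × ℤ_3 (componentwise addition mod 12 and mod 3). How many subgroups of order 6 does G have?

|G| = 36 and 6 | 36, so subgroups of order 6 are possible by Lagrange.
The subgroups of order 6 are: {(0,0), (0,1), (0,2), (6,0), (6,1), (6,2)}; {(0,0), (2,0), (4,0), (6,0), (8,0), (10,0)}; {(0,0), (2,2), (4,1), (6,0), (8,2), (10,1)}; {(0,0), (2,1), (4,2), (6,0), (8,1), (10,2)}.
So G has 4 subgroups of order 6.

4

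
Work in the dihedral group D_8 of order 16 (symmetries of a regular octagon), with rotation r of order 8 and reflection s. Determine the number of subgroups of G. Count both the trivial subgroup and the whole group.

19

|G| = 16, so by Lagrange every subgroup order divides 16. Divisors: 1, 2, 4, 8, 16.
Subgroups by order — order 1: 1; order 2: 9; order 4: 5; order 8: 3; order 16: 1.
Total: 1 + 9 + 5 + 3 + 1 = 19.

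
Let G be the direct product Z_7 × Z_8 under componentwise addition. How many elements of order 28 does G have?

12

An element (a,b) has order lcm(ord(a), ord(b)); count pairs with lcm equal to 28.
Enumerating gives 12 such elements.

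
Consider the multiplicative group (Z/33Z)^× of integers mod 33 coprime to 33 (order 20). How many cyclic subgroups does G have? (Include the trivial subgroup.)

Group the elements of G by the cyclic subgroup they generate; each cyclic subgroup of order d accounts for φ(d) elements.
Cyclic subgroups by order — order 1: 1; order 2: 3; order 5: 1; order 10: 3.
Total: 8.

8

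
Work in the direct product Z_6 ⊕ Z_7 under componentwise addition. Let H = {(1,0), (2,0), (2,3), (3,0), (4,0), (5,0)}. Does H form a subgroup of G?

No

The identity (0,0) ∉ H, so H is not a subgroup.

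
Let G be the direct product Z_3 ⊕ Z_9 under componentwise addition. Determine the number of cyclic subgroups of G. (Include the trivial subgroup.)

Each element a generates a cyclic subgroup ⟨a⟩; distinct elements may generate the same one (a cyclic group of order d has φ(d) generators).
Cyclic subgroups by order — order 1: 1; order 3: 4; order 9: 3.
Total: 8.

8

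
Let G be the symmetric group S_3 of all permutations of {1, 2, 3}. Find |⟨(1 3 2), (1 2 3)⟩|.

3

|⟨(1 3 2)⟩| = 3 and |⟨(1 2 3)⟩| = 3, so |H| is a multiple of lcm(3, 3) = 3 and divides |G| = 6.
Closing under the operation: H = {e, (1 2 3), (1 3 2)}, so |H| = 3.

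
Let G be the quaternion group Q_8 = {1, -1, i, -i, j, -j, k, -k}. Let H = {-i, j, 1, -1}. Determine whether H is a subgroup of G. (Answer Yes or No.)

j ∈ H but its inverse -j ∉ H, so H is not a subgroup.

No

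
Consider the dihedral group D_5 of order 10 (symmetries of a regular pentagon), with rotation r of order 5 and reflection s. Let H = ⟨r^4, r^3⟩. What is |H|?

5

|⟨r^4⟩| = 5 and |⟨r^3⟩| = 5, so |H| is a multiple of lcm(5, 5) = 5 and divides |G| = 10.
Closing under the operation: H = {e, r, r^2, r^3, r^4}, so |H| = 5.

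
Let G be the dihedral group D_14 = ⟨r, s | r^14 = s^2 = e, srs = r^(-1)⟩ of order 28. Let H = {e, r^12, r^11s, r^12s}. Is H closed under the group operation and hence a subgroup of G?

No

r^12 ∈ H but its inverse r^2 ∉ H, so H is not a subgroup.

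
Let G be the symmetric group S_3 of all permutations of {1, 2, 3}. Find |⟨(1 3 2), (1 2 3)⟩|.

3

|⟨(1 3 2)⟩| = 3 and |⟨(1 2 3)⟩| = 3, so |H| is a multiple of lcm(3, 3) = 3 and divides |G| = 6.
Closing under the operation: H = {e, (1 2 3), (1 3 2)}, so |H| = 3.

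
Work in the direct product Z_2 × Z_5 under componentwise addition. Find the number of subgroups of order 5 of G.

|G| = 10 and 5 | 10, so subgroups of order 5 are possible by Lagrange.
The subgroups of order 5 are: {(0,0), (0,1), (0,2), (0,3), (0,4)}.
So G has 1 subgroup of order 5.

1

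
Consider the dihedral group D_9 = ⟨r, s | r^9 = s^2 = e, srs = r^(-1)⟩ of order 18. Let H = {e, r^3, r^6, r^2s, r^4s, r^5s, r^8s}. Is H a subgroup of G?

|H| = 7 does not divide |G| = 18, so by Lagrange H is not a subgroup.

No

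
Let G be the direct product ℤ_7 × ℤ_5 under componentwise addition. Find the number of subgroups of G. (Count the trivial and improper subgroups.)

|G| = 35, so by Lagrange every subgroup order divides 35. Divisors: 1, 5, 7, 35.
Subgroups by order — order 1: 1; order 5: 1; order 7: 1; order 35: 1.
Total: 1 + 1 + 1 + 1 = 4.

4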